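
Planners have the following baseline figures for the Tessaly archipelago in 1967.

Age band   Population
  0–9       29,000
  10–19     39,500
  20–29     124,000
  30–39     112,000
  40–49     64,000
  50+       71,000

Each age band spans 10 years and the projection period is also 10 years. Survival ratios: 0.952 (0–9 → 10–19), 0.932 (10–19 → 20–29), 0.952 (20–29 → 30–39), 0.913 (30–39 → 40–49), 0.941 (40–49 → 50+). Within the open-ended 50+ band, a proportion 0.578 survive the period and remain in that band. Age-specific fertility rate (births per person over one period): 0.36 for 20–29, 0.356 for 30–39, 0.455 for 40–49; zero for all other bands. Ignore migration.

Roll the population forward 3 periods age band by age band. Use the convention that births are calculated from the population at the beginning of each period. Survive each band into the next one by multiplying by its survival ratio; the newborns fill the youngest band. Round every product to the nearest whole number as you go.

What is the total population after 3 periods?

Let group 1 be 0–9 through group 6 = 50+.
— Period 1 —
Births: 124000 × 0.36 = 44640  |  112000 × 0.356 = 39872  |  64000 × 0.455 = 29120 → 113632
Group 2: 29000 × 0.952 = 27608
Group 3: 39500 × 0.932 = 36814
Group 4: 124000 × 0.952 = 118048
Group 5: 112000 × 0.913 = 102256
Group 6: 64000 × 0.941 + 71000 × 0.578 = 60224 + 41038 = 101262
Giving 113632 / 27608 / 36814 / 118048 / 102256 / 101262.
— Period 2 —
Births: 36814 × 0.36 = 13253  |  118048 × 0.356 = 42025  |  102256 × 0.455 = 46526 → 101804
Group 2: 113632 × 0.952 = 108178
Group 3: 27608 × 0.932 = 25731
Group 4: 36814 × 0.952 = 35047
Group 5: 118048 × 0.913 = 107778
Group 6: 102256 × 0.941 + 101262 × 0.578 = 96223 + 58529 = 154752
Giving 101804 / 108178 / 25731 / 35047 / 107778 / 154752.
— Period 3 —
Births: 25731 × 0.36 = 9263  |  35047 × 0.356 = 12477  |  107778 × 0.455 = 49039 → 70779
Group 2: 101804 × 0.952 = 96917
Group 3: 108178 × 0.932 = 100822
Group 4: 25731 × 0.952 = 24496
Group 5: 35047 × 0.913 = 31998
Group 6: 107778 × 0.941 + 154752 × 0.578 = 101419 + 89447 = 190866
Giving 70779 / 96917 / 100822 / 24496 / 31998 / 190866.
Total after period 3: 70779 + 96917 + 100822 + 24496 + 31998 + 190866 = 515878

515878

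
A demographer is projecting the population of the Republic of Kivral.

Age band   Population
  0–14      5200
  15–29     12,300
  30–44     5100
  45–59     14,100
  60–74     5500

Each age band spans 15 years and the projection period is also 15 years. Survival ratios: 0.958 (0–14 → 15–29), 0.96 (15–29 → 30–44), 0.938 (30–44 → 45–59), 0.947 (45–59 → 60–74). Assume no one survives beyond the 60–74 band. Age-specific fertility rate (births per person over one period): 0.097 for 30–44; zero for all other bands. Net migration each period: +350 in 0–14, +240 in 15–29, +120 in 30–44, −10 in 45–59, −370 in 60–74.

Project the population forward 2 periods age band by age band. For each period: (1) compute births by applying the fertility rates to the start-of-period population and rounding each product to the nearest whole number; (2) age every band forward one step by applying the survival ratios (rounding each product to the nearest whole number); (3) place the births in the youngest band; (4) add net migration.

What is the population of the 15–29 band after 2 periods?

Period 1.
Births: 5100 × 0.097 = 495
15–29: 5200 × 0.958 = 4982
30–44: 12300 × 0.96 = 11808
45–59: 5100 × 0.938 = 4784
60–74: 14100 × 0.947 = 13353
Net migration: 0–14 + 350 → 845; 15–29 + 240 → 5222; 30–44 + 120 → 11928; 45–59 − 10 → 4774; 60–74 − 370 → 12983
→ [845, 5222, 11928, 4774, 12983]
Period 2.
Births: 11928 × 0.097 = 1157
15–29: 845 × 0.958 = 810
30–44: 5222 × 0.96 = 5013
45–59: 11928 × 0.938 = 11188
60–74: 4774 × 0.947 = 4521
Net migration: 0–14 + 350 → 1507; 15–29 + 240 → 1050; 30–44 + 120 → 5133; 45–59 − 10 → 11178; 60–74 − 370 → 4151
→ [1507, 1050, 5133, 11178, 4151]

1050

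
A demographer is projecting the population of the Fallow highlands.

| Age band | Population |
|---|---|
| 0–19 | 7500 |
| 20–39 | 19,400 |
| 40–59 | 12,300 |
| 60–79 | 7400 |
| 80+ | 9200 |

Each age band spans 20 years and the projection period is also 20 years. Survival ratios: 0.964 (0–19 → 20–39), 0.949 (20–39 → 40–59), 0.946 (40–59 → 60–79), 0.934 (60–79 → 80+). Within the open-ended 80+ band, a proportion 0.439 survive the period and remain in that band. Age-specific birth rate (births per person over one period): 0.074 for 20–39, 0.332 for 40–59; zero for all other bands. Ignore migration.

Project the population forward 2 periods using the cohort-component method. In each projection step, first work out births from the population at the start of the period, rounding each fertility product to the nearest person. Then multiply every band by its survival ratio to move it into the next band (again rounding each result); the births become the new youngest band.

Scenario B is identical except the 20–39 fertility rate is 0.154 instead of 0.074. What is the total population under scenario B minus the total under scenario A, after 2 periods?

2074

(Bands numbered youngest = 1 to oldest = 5.)
After projecting period 1:
Births: 19400 × 0.074 = 1436  |  12300 × 0.332 = 4084 ⇒ total 5520
Band 2: 7500 × 0.964 = 7230
Band 3: 19400 × 0.949 = 18411
Band 4: 12300 × 0.946 = 11636
Band 5: 7400 × 0.934 + 9200 × 0.439 = 6912 + 4039 = 10951
→ [5520, 7230, 18411, 11636, 10951]
After projecting period 2:
Births: 7230 × 0.074 = 535  |  18411 × 0.332 = 6112 ⇒ total 6647
Band 2: 5520 × 0.964 = 5321
Band 3: 7230 × 0.949 = 6861
Band 4: 18411 × 0.946 = 17417
Band 5: 11636 × 0.934 + 10951 × 0.439 = 10868 + 4807 = 15675
→ [6647, 5321, 6861, 17417, 15675]
Scenario A total after 2 periods: 51921
Scenario B projection —
After projecting period 1:
Births: 19400 × 0.154 = 2988  |  12300 × 0.332 = 4084 ⇒ total 7072
Band 2: 7500 × 0.964 = 7230
Band 3: 19400 × 0.949 = 18411
Band 4: 12300 × 0.946 = 11636
Band 5: 7400 × 0.934 + 9200 × 0.439 = 6912 + 4039 = 10951
→ [7072, 7230, 18411, 11636, 10951]
After projecting period 2:
Births: 7230 × 0.154 = 1113  |  18411 × 0.332 = 6112 ⇒ total 7225
Band 2: 7072 × 0.964 = 6817
Band 3: 7230 × 0.949 = 6861
Band 4: 18411 × 0.946 = 17417
Band 5: 11636 × 0.934 + 10951 × 0.439 = 10868 + 4807 = 15675
→ [7225, 6817, 6861, 17417, 15675]
Scenario B total after 2 periods: 53995
Difference B − A = 53995 − 51921 = 2074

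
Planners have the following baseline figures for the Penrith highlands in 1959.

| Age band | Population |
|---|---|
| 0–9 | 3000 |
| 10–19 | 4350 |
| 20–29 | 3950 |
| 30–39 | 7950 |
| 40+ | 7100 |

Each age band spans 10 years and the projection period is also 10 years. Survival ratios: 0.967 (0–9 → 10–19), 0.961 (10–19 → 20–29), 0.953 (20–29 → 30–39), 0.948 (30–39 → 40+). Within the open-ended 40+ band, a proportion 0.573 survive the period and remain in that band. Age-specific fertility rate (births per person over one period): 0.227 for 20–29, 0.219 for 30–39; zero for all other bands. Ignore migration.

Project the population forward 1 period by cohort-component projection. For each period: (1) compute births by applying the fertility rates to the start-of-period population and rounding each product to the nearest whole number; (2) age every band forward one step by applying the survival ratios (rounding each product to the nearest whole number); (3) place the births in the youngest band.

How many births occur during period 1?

2638

After projecting period 1:
Births: 3950 * 0.227 = 897 ; 7950 * 0.219 = 1741 ⇒ total 2638
10–19: 3000 * 0.967 = 2901
20–29: 4350 * 0.961 = 4180
30–39: 3950 * 0.953 = 3764
40+: 7950 * 0.948 + 7100 * 0.573 = 7537 + 4068 = 11605
End of period: [2638, 2901, 4180, 3764, 11605]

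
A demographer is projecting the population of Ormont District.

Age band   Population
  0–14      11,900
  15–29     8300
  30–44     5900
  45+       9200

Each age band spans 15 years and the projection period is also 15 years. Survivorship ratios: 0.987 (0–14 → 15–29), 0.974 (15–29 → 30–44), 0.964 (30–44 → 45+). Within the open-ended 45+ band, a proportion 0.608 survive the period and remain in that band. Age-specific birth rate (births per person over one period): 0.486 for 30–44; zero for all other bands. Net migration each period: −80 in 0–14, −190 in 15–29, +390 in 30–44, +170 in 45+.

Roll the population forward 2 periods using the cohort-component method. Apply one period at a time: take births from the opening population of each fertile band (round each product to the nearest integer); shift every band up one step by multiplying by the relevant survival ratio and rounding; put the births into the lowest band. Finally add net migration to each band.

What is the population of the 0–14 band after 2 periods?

Call the groups 1 to 4, youngest first.
Period 1.
Births: 5900 * 0.486 = 2867
Group 2: 11900 * 0.987 = 11745
Group 3: 8300 * 0.974 = 8084
Group 4: 5900 * 0.964 + 9200 * 0.608 = 5688 + 5594 = 11282
Net migration: Group 1 − 80 → 2787; Group 2 − 190 → 11555; Group 3 + 390 → 8474; Group 4 + 170 → 11452
End of period: [2787, 11555, 8474, 11452]
Period 2.
Births: 8474 * 0.486 = 4118
Group 2: 2787 * 0.987 = 2751
Group 3: 11555 * 0.974 = 11255
Group 4: 8474 * 0.964 + 11452 * 0.608 = 8169 + 6963 = 15132
Net migration: Group 1 − 80 → 4038; Group 2 − 190 → 2561; Group 3 + 390 → 11645; Group 4 + 170 → 15302
End of period: [4038, 2561, 11645, 15302]

4038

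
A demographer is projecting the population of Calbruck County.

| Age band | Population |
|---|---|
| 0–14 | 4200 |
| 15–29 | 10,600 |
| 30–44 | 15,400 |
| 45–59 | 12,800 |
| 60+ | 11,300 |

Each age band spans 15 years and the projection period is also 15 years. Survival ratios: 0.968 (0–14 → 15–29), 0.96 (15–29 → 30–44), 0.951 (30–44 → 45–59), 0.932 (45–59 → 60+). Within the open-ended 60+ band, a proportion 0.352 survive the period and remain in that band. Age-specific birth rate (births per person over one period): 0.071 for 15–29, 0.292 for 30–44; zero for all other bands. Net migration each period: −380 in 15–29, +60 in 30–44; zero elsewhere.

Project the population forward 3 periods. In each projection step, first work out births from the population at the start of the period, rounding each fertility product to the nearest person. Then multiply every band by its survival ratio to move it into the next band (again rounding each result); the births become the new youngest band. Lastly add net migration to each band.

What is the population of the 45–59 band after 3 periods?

3423

Let band 1 be 0–14 through band 5 = 60+.
Period 1:
Births: 10600 × 0.071 = 753, 15400 × 0.292 = 4497 — total 5250
Band 2: 4200 × 0.968 = 4066
Band 3: 10600 × 0.96 = 10176
Band 4: 15400 × 0.951 = 14645
Band 5: 12800 × 0.932 + 11300 × 0.352 = 11930 + 3978 = 15908
Net migration: Band 2 − 380 → 3686; Band 3 + 60 → 10236
End of period: [5250, 3686, 10236, 14645, 15908]
Period 2:
Births: 3686 × 0.071 = 262, 10236 × 0.292 = 2989 — total 3251
Band 2: 5250 × 0.968 = 5082
Band 3: 3686 × 0.96 = 3539
Band 4: 10236 × 0.951 = 9734
Band 5: 14645 × 0.932 + 15908 × 0.352 = 13649 + 5600 = 19249
Net migration: Band 2 − 380 → 4702; Band 3 + 60 → 3599
End of period: [3251, 4702, 3599, 9734, 19249]
Period 3:
Births: 4702 × 0.071 = 334, 3599 × 0.292 = 1051 — total 1385
Band 2: 3251 × 0.968 = 3147
Band 3: 4702 × 0.96 = 4514
Band 4: 3599 × 0.951 = 3423
Band 5: 9734 × 0.932 + 19249 × 0.352 = 9072 + 6776 = 15848
Net migration: Band 2 − 380 → 2767; Band 3 + 60 → 4574
End of period: [1385, 2767, 4574, 3423, 15848]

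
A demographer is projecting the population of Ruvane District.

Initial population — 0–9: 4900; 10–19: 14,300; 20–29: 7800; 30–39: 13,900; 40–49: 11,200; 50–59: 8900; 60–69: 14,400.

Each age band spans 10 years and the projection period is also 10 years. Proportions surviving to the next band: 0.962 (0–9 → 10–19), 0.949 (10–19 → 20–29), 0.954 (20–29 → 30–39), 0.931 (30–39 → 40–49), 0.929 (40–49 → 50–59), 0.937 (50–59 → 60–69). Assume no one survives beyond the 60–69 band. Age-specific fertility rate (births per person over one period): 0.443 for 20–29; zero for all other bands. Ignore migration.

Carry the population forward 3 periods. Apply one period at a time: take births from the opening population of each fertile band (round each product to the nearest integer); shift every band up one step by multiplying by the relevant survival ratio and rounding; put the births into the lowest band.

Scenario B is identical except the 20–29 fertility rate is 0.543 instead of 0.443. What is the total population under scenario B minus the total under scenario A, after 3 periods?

Call the groups 1 to 7, youngest first.
[period 1]
Births: 7800 * 0.443 = 3455
Group 2: 4900 * 0.962 = 4714
Group 3: 14300 * 0.949 = 13571
Group 4: 7800 * 0.954 = 7441
Group 5: 13900 * 0.931 = 12941
Group 6: 11200 * 0.929 = 10405
Group 7: 8900 * 0.937 = 8339
Population now: 0–9=3455, 10–19=4714, 20–29=13571, 30–39=7441, 40–49=12941, 50–59=10405, 60–69=8339
[period 2]
Births: 13571 * 0.443 = 6012
Group 2: 3455 * 0.962 = 3324
Group 3: 4714 * 0.949 = 4474
Group 4: 13571 * 0.954 = 12947
Group 5: 7441 * 0.931 = 6928
Group 6: 12941 * 0.929 = 12022
Group 7: 10405 * 0.937 = 9749
Population now: 0–9=6012, 10–19=3324, 20–29=4474, 30–39=12947, 40–49=6928, 50–59=12022, 60–69=9749
[period 3]
Births: 4474 * 0.443 = 1982
Group 2: 6012 * 0.962 = 5784
Group 3: 3324 * 0.949 = 3154
Group 4: 4474 * 0.954 = 4268
Group 5: 12947 * 0.931 = 12054
Group 6: 6928 * 0.929 = 6436
Group 7: 12022 * 0.937 = 11265
Population now: 0–9=1982, 10–19=5784, 20–29=3154, 30–39=4268, 40–49=12054, 50–59=6436, 60–69=11265
Scenario A total after 3 periods: 44943
Scenario B projection —
[period 1]
Births: 7800 * 0.543 = 4235
Group 2: 4900 * 0.962 = 4714
Group 3: 14300 * 0.949 = 13571
Group 4: 7800 * 0.954 = 7441
Group 5: 13900 * 0.931 = 12941
Group 6: 11200 * 0.929 = 10405
Group 7: 8900 * 0.937 = 8339
Population now: 0–9=4235, 10–19=4714, 20–29=13571, 30–39=7441, 40–49=12941, 50–59=10405, 60–69=8339
[period 2]
Births: 13571 * 0.543 = 7369
Group 2: 4235 * 0.962 = 4074
Group 3: 4714 * 0.949 = 4474
Group 4: 13571 * 0.954 = 12947
Group 5: 7441 * 0.931 = 6928
Group 6: 12941 * 0.929 = 12022
Group 7: 10405 * 0.937 = 9749
Population now: 0–9=7369, 10–19=4074, 20–29=4474, 30–39=12947, 40–49=6928, 50–59=12022, 60–69=9749
[period 3]
Births: 4474 * 0.543 = 2429
Group 2: 7369 * 0.962 = 7089
Group 3: 4074 * 0.949 = 3866
Group 4: 4474 * 0.954 = 4268
Group 5: 12947 * 0.931 = 12054
Group 6: 6928 * 0.929 = 6436
Group 7: 12022 * 0.937 = 11265
Population now: 0–9=2429, 10–19=7089, 20–29=3866, 30–39=4268, 40–49=12054, 50–59=6436, 60–69=11265
Scenario B total after 3 periods: 47407
Difference B − A = 47407 − 44943 = 2464

2464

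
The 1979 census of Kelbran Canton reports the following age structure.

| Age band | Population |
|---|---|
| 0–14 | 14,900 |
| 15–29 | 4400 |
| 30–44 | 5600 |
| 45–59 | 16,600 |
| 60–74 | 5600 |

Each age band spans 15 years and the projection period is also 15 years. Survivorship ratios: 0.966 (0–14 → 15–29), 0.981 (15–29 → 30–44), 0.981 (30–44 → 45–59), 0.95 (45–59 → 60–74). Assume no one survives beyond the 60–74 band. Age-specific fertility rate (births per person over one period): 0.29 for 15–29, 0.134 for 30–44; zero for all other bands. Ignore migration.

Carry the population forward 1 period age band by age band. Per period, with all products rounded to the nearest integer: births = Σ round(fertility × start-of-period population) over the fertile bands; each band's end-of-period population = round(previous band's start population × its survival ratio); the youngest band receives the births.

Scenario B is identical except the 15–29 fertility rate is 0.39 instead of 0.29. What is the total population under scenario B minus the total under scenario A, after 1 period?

(Bands numbered youngest = 1 to oldest = 5.)
Period 1.
Births: 4400 * 0.29 = 1276 ; 5600 * 0.134 = 750 — total 2026
Band 2: 14900 * 0.966 = 14393
Band 3: 4400 * 0.981 = 4316
Band 4: 5600 * 0.981 = 5494
Band 5: 16600 * 0.95 = 15770
Population now: 0–14=2026, 15–29=14393, 30–44=4316, 45–59=5494, 60–74=15770
Scenario A total after 1 period: 41999
Scenario B projection —
Period 1.
Births: 4400 * 0.39 = 1716 ; 5600 * 0.134 = 750 — total 2466
Band 2: 14900 * 0.966 = 14393
Band 3: 4400 * 0.981 = 4316
Band 4: 5600 * 0.981 = 5494
Band 5: 16600 * 0.95 = 15770
Population now: 0–14=2466, 15–29=14393, 30–44=4316, 45–59=5494, 60–74=15770
Scenario B total after 1 period: 42439
Difference B − A = 42439 − 41999 = 440

440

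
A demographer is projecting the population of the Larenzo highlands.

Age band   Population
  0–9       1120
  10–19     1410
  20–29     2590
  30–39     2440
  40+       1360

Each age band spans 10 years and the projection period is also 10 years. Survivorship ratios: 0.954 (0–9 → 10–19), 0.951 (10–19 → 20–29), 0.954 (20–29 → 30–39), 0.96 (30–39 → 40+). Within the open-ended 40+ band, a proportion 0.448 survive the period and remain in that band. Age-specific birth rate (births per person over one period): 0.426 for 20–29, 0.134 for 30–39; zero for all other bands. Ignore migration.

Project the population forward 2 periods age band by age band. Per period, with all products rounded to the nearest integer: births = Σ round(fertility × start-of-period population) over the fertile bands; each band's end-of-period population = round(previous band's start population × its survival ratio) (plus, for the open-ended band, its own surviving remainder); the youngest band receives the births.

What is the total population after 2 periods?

8255

[period 1]
Births: 2590 × 0.426 = 1103, 2440 × 0.134 = 327 — total 1430
10–19: 1120 × 0.954 = 1068
20–29: 1410 × 0.951 = 1341
30–39: 2590 × 0.954 = 2471
40+: 2440 × 0.96 + 1360 × 0.448 = 2342 + 609 = 2951
→ [1430, 1068, 1341, 2471, 2951]
[period 2]
Births: 1341 × 0.426 = 571, 2471 × 0.134 = 331 — total 902
10–19: 1430 × 0.954 = 1364
20–29: 1068 × 0.951 = 1016
30–39: 1341 × 0.954 = 1279
40+: 2471 × 0.96 + 2951 × 0.448 = 2372 + 1322 = 3694
→ [902, 1364, 1016, 1279, 3694]
Total after period 2: 902 + 1364 + 1016 + 1279 + 3694 = 8255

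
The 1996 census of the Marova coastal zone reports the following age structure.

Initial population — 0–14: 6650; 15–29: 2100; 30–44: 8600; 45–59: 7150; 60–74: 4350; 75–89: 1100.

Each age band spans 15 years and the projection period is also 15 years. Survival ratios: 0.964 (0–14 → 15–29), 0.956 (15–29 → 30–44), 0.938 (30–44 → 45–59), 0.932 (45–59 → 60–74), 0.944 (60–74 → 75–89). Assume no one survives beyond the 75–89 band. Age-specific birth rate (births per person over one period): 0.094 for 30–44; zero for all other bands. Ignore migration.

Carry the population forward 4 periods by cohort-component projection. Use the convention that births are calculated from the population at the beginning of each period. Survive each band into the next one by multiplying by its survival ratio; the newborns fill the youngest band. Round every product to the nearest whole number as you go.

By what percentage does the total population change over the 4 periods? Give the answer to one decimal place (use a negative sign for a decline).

-71.6

Call the bands 1 to 6, youngest first.
[period 1]
Births: 8600 × 0.094 = 808
Band 2: 6650 × 0.964 = 6411
Band 3: 2100 × 0.956 = 2008
Band 4: 8600 × 0.938 = 8067
Band 5: 7150 × 0.932 = 6664
Band 6: 4350 × 0.944 = 4106
End of period: [808, 6411, 2008, 8067, 6664, 4106]
[period 2]
Births: 2008 × 0.094 = 189
Band 2: 808 × 0.964 = 779
Band 3: 6411 × 0.956 = 6129
Band 4: 2008 × 0.938 = 1884
Band 5: 8067 × 0.932 = 7518
Band 6: 6664 × 0.944 = 6291
End of period: [189, 779, 6129, 1884, 7518, 6291]
[period 3]
Births: 6129 × 0.094 = 576
Band 2: 189 × 0.964 = 182
Band 3: 779 × 0.956 = 745
Band 4: 6129 × 0.938 = 5749
Band 5: 1884 × 0.932 = 1756
Band 6: 7518 × 0.944 = 7097
End of period: [576, 182, 745, 5749, 1756, 7097]
[period 4]
Births: 745 × 0.094 = 70
Band 2: 576 × 0.964 = 555
Band 3: 182 × 0.956 = 174
Band 4: 745 × 0.938 = 699
Band 5: 5749 × 0.932 = 5358
Band 6: 1756 × 0.944 = 1658
End of period: [70, 555, 174, 699, 5358, 1658]
Total: 29950 → 8514; change = -21436; percentage change = -71.6%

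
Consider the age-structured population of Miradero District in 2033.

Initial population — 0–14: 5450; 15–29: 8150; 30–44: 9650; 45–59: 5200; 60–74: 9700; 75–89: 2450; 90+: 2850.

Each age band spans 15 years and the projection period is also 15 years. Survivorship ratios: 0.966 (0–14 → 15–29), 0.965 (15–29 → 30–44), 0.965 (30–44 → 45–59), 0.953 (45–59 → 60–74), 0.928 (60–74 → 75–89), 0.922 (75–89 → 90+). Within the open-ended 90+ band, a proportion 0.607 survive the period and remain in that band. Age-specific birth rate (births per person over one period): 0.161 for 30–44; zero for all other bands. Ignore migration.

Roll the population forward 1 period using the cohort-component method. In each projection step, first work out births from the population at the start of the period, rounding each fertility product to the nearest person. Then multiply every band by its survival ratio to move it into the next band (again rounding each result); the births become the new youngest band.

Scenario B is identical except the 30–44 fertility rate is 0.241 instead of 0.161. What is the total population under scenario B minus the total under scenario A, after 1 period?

— Period 1 —
Births: 9650 × 0.161 = 1554
15–29: 5450 × 0.966 = 5265
30–44: 8150 × 0.965 = 7865
45–59: 9650 × 0.965 = 9312
60–74: 5200 × 0.953 = 4956
75–89: 9700 × 0.928 = 9002
90+: 2450 × 0.922 + 2850 × 0.607 = 2259 + 1730 = 3989
End of period: [1554, 5265, 7865, 9312, 4956, 9002, 3989]
Scenario A total after 1 period: 41943
Scenario B projection —
— Period 1 —
Births: 9650 × 0.241 = 2326
15–29: 5450 × 0.966 = 5265
30–44: 8150 × 0.965 = 7865
45–59: 9650 × 0.965 = 9312
60–74: 5200 × 0.953 = 4956
75–89: 9700 × 0.928 = 9002
90+: 2450 × 0.922 + 2850 × 0.607 = 2259 + 1730 = 3989
End of period: [2326, 5265, 7865, 9312, 4956, 9002, 3989]
Scenario B total after 1 period: 42715
Difference B − A = 42715 − 41943 = 772

772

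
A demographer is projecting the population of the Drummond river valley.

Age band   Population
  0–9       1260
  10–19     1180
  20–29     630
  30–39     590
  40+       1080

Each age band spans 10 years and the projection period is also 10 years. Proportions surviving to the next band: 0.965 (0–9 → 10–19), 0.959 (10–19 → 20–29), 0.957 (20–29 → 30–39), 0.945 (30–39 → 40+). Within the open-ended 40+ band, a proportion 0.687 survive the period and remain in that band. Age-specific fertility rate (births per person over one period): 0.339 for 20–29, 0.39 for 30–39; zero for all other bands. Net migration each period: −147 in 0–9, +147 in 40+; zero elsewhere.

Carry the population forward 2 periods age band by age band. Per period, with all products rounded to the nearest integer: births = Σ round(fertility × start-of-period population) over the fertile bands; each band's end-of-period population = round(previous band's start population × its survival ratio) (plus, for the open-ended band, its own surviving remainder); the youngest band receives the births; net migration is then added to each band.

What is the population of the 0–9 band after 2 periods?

Call the bands 1 to 5, youngest first.
[period 1]
Births: 630 * 0.339 = 214 ; 590 * 0.39 = 230 ⇒ total 444
Band 2: 1260 * 0.965 = 1216
Band 3: 1180 * 0.959 = 1132
Band 4: 630 * 0.957 = 603
Band 5: 590 * 0.945 + 1080 * 0.687 = 558 + 742 = 1300
Net migration: Band 1 − 147 → 297; Band 5 + 147 → 1447
End of period: [297, 1216, 1132, 603, 1447]
[period 2]
Births: 1132 * 0.339 = 384 ; 603 * 0.39 = 235 ⇒ total 619
Band 2: 297 * 0.965 = 287
Band 3: 1216 * 0.959 = 1166
Band 4: 1132 * 0.957 = 1083
Band 5: 603 * 0.945 + 1447 * 0.687 = 570 + 994 = 1564
Net migration: Band 1 − 147 → 472; Band 5 + 147 → 1711
End of period: [472, 287, 1166, 1083, 1711]

472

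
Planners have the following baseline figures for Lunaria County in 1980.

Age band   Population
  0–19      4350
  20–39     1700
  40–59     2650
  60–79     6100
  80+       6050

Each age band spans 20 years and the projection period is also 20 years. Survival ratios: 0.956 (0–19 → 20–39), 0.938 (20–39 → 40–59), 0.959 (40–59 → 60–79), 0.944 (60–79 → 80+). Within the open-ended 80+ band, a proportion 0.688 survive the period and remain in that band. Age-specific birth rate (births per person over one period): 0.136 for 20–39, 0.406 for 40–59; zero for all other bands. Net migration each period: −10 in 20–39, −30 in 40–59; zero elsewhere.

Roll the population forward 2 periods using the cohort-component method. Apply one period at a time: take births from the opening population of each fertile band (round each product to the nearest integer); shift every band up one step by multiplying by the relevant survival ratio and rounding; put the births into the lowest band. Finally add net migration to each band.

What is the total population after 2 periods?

17025

— Period 1 —
Births: 1700 × 0.136 = 231 ; 2650 × 0.406 = 1076 ⇒ total 1307
20–39: 4350 × 0.956 = 4159
40–59: 1700 × 0.938 = 1595
60–79: 2650 × 0.959 = 2541
80+: 6100 × 0.944 + 6050 × 0.688 = 5758 + 4162 = 9920
Net migration: 20–39 − 10 → 4149; 40–59 − 30 → 1565
End of period: [1307, 4149, 1565, 2541, 9920]
— Period 2 —
Births: 4149 × 0.136 = 564 ; 1565 × 0.406 = 635 ⇒ total 1199
20–39: 1307 × 0.956 = 1249
40–59: 4149 × 0.938 = 3892
60–79: 1565 × 0.959 = 1501
80+: 2541 × 0.944 + 9920 × 0.688 = 2399 + 6825 = 9224
Net migration: 20–39 − 10 → 1239; 40–59 − 30 → 3862
End of period: [1199, 1239, 3862, 1501, 9224]
Total after period 2: 1199 + 1239 + 3862 + 1501 + 9224 = 17025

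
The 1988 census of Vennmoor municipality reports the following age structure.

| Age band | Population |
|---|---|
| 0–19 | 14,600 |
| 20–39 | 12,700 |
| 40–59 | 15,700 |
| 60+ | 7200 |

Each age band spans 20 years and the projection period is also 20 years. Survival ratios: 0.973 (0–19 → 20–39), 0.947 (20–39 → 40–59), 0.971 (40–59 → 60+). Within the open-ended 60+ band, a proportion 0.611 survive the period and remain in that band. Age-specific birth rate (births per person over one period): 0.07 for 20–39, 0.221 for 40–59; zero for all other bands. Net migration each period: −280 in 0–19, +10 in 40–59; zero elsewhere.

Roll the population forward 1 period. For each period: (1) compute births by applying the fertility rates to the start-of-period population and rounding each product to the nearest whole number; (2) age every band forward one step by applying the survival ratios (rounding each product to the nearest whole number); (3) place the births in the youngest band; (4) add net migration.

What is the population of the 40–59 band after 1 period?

12037

Call the bands 1 to 4, youngest first.
After projecting period 1:
Births: 12700 × 0.07 = 889, 15700 × 0.221 = 3470 ⇒ total 4359
Band 2: 14600 × 0.973 = 14206
Band 3: 12700 × 0.947 = 12027
Band 4: 15700 × 0.971 + 7200 × 0.611 = 15245 + 4399 = 19644
Net migration: Band 1 − 280 → 4079; Band 3 + 10 → 12037
→ [4079, 14206, 12037, 19644]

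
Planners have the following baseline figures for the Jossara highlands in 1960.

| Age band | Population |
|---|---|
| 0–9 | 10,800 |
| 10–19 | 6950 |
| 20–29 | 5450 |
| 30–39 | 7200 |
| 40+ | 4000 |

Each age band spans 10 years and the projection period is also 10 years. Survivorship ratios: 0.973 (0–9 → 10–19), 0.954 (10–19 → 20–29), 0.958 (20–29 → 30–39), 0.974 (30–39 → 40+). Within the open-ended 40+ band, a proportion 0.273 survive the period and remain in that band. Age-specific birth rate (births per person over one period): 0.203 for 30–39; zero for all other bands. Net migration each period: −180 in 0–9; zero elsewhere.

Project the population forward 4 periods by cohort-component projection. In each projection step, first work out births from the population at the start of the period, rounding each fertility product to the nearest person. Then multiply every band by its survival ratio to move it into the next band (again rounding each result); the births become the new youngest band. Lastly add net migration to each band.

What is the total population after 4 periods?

16393

Numbering the groups 1..5 from youngest to oldest:
After projecting period 1:
Births: 7200 × 0.203 = 1462
Group 2: 10800 × 0.973 = 10508
Group 3: 6950 × 0.954 = 6630
Group 4: 5450 × 0.958 = 5221
Group 5: 7200 × 0.974 + 4000 × 0.273 = 7013 + 1092 = 8105
Net migration: Group 1 − 180 → 1282
Giving 1282 / 10508 / 6630 / 5221 / 8105.
After projecting period 2:
Births: 5221 × 0.203 = 1060
Group 2: 1282 × 0.973 = 1247
Group 3: 10508 × 0.954 = 10025
Group 4: 6630 × 0.958 = 6352
Group 5: 5221 × 0.974 + 8105 × 0.273 = 5085 + 2213 = 7298
Net migration: Group 1 − 180 → 880
Giving 880 / 1247 / 10025 / 6352 / 7298.
After projecting period 3:
Births: 6352 × 0.203 = 1289
Group 2: 880 × 0.973 = 856
Group 3: 1247 × 0.954 = 1190
Group 4: 10025 × 0.958 = 9604
Group 5: 6352 × 0.974 + 7298 × 0.273 = 6187 + 1992 = 8179
Net migration: Group 1 − 180 → 1109
Giving 1109 / 856 / 1190 / 9604 / 8179.
After projecting period 4:
Births: 9604 × 0.203 = 1950
Group 2: 1109 × 0.973 = 1079
Group 3: 856 × 0.954 = 817
Group 4: 1190 × 0.958 = 1140
Group 5: 9604 × 0.974 + 8179 × 0.273 = 9354 + 2233 = 11587
Net migration: Group 1 − 180 → 1770
Giving 1770 / 1079 / 817 / 1140 / 11587.
Total after period 4: 1770 + 1079 + 817 + 1140 + 11587 = 16393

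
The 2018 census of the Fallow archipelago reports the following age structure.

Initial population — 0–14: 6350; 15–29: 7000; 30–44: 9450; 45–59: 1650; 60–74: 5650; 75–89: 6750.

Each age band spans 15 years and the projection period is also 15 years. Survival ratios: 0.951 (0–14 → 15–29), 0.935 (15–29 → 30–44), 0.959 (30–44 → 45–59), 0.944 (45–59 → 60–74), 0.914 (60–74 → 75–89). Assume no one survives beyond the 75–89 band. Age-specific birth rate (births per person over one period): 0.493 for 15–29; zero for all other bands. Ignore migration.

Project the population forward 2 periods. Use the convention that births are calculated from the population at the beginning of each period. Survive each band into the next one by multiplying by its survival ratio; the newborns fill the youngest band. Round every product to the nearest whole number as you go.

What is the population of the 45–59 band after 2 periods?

(Groups numbered youngest = 1 to oldest = 6.)
— Period 1 —
Births: 7000 × 0.493 = 3451
Group 2: 6350 × 0.951 = 6039
Group 3: 7000 × 0.935 = 6545
Group 4: 9450 × 0.959 = 9063
Group 5: 1650 × 0.944 = 1558
Group 6: 5650 × 0.914 = 5164
End of period: [3451, 6039, 6545, 9063, 1558, 5164]
— Period 2 —
Births: 6039 × 0.493 = 2977
Group 2: 3451 × 0.951 = 3282
Group 3: 6039 × 0.935 = 5646
Group 4: 6545 × 0.959 = 6277
Group 5: 9063 × 0.944 = 8555
Group 6: 1558 × 0.914 = 1424
End of period: [2977, 3282, 5646, 6277, 8555, 1424]

6277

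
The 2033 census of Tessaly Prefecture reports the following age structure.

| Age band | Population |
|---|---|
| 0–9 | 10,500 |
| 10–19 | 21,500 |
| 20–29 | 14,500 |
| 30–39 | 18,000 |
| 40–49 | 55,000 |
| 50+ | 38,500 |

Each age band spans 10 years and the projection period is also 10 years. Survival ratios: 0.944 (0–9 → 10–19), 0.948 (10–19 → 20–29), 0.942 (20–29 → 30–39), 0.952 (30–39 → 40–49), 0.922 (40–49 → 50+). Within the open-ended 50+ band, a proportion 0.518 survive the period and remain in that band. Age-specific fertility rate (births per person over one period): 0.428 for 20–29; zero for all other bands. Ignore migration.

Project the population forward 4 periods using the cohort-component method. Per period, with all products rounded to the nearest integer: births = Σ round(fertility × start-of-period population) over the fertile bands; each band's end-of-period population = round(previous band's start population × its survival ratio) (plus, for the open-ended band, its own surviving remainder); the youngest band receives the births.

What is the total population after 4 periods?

(Groups numbered youngest = 1 to oldest = 6.)
— Period 1 —
Births: 14500 × 0.428 = 6206
Group 2: 10500 × 0.944 = 9912
Group 3: 21500 × 0.948 = 20382
Group 4: 14500 × 0.942 = 13659
Group 5: 18000 × 0.952 = 17136
Group 6: 55000 × 0.922 + 38500 × 0.518 = 50710 + 19943 = 70653
Population now: 0–9=6206, 10–19=9912, 20–29=20382, 30–39=13659, 40–49=17136, 50+=70653
— Period 2 —
Births: 20382 × 0.428 = 8723
Group 2: 6206 × 0.944 = 5858
Group 3: 9912 × 0.948 = 9397
Group 4: 20382 × 0.942 = 19200
Group 5: 13659 × 0.952 = 13003
Group 6: 17136 × 0.922 + 70653 × 0.518 = 15799 + 36598 = 52397
Population now: 0–9=8723, 10–19=5858, 20–29=9397, 30–39=19200, 40–49=13003, 50+=52397
— Period 3 —
Births: 9397 × 0.428 = 4022
Group 2: 8723 × 0.944 = 8235
Group 3: 5858 × 0.948 = 5553
Group 4: 9397 × 0.942 = 8852
Group 5: 19200 × 0.952 = 18278
Group 6: 13003 × 0.922 + 52397 × 0.518 = 11989 + 27142 = 39131
Population now: 0–9=4022, 10–19=8235, 20–29=5553, 30–39=8852, 40–49=18278, 50+=39131
— Period 4 —
Births: 5553 × 0.428 = 2377
Group 2: 4022 × 0.944 = 3797
Group 3: 8235 × 0.948 = 7807
Group 4: 5553 × 0.942 = 5231
Group 5: 8852 × 0.952 = 8427
Group 6: 18278 × 0.922 + 39131 × 0.518 = 16852 + 20270 = 37122
Population now: 0–9=2377, 10–19=3797, 20–29=7807, 30–39=5231, 40–49=8427, 50+=37122
Total after period 4: 2377 + 3797 + 7807 + 5231 + 8427 + 37122 = 64761

64761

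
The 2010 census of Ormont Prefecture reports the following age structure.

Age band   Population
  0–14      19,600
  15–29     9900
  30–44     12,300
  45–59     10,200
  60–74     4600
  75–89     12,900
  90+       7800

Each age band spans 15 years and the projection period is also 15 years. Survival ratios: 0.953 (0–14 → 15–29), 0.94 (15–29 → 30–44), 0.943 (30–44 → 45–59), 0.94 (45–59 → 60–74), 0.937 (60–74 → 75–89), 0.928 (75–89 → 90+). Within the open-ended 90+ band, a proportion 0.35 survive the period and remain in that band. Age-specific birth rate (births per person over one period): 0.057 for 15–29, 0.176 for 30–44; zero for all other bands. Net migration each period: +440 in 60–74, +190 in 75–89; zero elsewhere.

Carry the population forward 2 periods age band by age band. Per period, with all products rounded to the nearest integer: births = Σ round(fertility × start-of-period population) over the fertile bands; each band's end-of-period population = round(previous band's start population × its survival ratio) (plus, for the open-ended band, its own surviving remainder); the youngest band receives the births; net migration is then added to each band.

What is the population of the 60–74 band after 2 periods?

[period 1]
Births: 9900 * 0.057 = 564  |  12300 * 0.176 = 2165 ⇒ total 2729
15–29: 19600 * 0.953 = 18679
30–44: 9900 * 0.94 = 9306
45–59: 12300 * 0.943 = 11599
60–74: 10200 * 0.94 = 9588
75–89: 4600 * 0.937 = 4310
90+: 12900 * 0.928 + 7800 * 0.35 = 11971 + 2730 = 14701
Net migration: 60–74 + 440 → 10028; 75–89 + 190 → 4500
Giving 2729 / 18679 / 9306 / 11599 / 10028 / 4500 / 14701.
[period 2]
Births: 18679 * 0.057 = 1065  |  9306 * 0.176 = 1638 ⇒ total 2703
15–29: 2729 * 0.953 = 2601
30–44: 18679 * 0.94 = 17558
45–59: 9306 * 0.943 = 8776
60–74: 11599 * 0.94 = 10903
75–89: 10028 * 0.937 = 9396
90+: 4500 * 0.928 + 14701 * 0.35 = 4176 + 5145 = 9321
Net migration: 60–74 + 440 → 11343; 75–89 + 190 → 9586
Giving 2703 / 2601 / 17558 / 8776 / 11343 / 9586 / 9321.

11343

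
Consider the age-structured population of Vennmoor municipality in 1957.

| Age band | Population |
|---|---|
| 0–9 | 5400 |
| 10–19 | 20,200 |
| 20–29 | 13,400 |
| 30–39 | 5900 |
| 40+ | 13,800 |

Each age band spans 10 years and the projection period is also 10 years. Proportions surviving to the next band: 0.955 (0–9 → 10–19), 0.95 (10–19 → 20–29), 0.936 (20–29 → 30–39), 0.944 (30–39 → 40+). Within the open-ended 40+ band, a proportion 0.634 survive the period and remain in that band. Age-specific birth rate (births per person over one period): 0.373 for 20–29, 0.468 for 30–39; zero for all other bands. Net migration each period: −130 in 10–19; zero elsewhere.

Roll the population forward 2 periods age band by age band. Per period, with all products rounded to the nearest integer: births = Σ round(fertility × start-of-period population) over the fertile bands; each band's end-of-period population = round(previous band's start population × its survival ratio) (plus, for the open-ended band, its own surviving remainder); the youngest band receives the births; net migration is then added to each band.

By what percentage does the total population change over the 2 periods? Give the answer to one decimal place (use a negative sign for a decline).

Period 1.
Births: 13400 × 0.373 = 4998 ; 5900 × 0.468 = 2761 ⇒ total 7759
10–19: 5400 × 0.955 = 5157
20–29: 20200 × 0.95 = 19190
30–39: 13400 × 0.936 = 12542
40+: 5900 × 0.944 + 13800 × 0.634 = 5570 + 8749 = 14319
Net migration: 10–19 − 130 → 5027
→ [7759, 5027, 19190, 12542, 14319]
Period 2.
Births: 19190 × 0.373 = 7158 ; 12542 × 0.468 = 5870 ⇒ total 13028
10–19: 7759 × 0.955 = 7410
20–29: 5027 × 0.95 = 4776
30–39: 19190 × 0.936 = 17962
40+: 12542 × 0.944 + 14319 × 0.634 = 11840 + 9078 = 20918
Net migration: 10–19 − 130 → 7280
→ [13028, 7280, 4776, 17962, 20918]
Total: 58700 → 63964; change = 5264; percentage change = 9.0%

9.0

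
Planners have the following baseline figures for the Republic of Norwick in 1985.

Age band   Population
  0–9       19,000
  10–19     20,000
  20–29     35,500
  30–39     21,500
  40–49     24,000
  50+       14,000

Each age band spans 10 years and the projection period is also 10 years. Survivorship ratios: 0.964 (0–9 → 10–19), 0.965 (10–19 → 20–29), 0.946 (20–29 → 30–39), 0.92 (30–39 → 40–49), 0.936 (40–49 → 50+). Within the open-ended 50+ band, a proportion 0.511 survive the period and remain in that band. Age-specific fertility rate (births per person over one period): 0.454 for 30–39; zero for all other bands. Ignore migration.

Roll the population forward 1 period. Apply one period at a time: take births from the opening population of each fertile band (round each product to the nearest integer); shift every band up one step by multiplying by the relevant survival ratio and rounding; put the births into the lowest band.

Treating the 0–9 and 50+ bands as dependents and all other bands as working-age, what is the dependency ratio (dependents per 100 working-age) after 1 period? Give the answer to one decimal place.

43.3

[period 1]
Births: 21500 × 0.454 = 9761
10–19: 19000 × 0.964 = 18316
20–29: 20000 × 0.965 = 19300
30–39: 35500 × 0.946 = 33583
40–49: 21500 × 0.92 = 19780
50+: 24000 × 0.936 + 14000 × 0.511 = 22464 + 7154 = 29618
→ [9761, 18316, 19300, 33583, 19780, 29618]
Dependents (band 0–9 + band 50+) = 9761 + 29618 = 39379; working-age = 90979; ratio = 39379/90979 × 100 = 43.3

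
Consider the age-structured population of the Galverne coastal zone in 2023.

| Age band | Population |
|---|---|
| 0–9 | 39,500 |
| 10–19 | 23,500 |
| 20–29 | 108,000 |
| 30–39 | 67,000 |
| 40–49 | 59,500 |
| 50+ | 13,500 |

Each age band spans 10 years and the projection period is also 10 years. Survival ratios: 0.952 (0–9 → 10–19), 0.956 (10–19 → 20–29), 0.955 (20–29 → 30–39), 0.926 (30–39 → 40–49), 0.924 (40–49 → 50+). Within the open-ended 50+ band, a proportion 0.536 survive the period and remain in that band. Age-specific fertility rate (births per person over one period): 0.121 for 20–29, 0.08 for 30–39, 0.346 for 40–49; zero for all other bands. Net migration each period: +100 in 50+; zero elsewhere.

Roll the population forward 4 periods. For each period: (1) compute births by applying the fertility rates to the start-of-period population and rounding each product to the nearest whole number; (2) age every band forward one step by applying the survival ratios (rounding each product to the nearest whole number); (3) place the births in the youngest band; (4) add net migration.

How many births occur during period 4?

Period 1.
Births: 108000 * 0.121 = 13068  |  67000 * 0.08 = 5360  |  59500 * 0.346 = 20587 ⇒ total 39015
10–19: 39500 * 0.952 = 37604
20–29: 23500 * 0.956 = 22466
30–39: 108000 * 0.955 = 103140
40–49: 67000 * 0.926 = 62042
50+: 59500 * 0.924 + 13500 * 0.536 = 54978 + 7236 = 62214
Net migration: 50+ + 100 → 62314
End of period: [39015, 37604, 22466, 103140, 62042, 62314]
Period 2.
Births: 22466 * 0.121 = 2718  |  103140 * 0.08 = 8251  |  62042 * 0.346 = 21467 ⇒ total 32436
10–19: 39015 * 0.952 = 37142
20–29: 37604 * 0.956 = 35949
30–39: 22466 * 0.955 = 21455
40–49: 103140 * 0.926 = 95508
50+: 62042 * 0.924 + 62314 * 0.536 = 57327 + 33400 = 90727
Net migration: 50+ + 100 → 90827
End of period: [32436, 37142, 35949, 21455, 95508, 90827]
Period 3.
Births: 35949 * 0.121 = 4350  |  21455 * 0.08 = 1716  |  95508 * 0.346 = 33046 ⇒ total 39112
10–19: 32436 * 0.952 = 30879
20–29: 37142 * 0.956 = 35508
30–39: 35949 * 0.955 = 34331
40–49: 21455 * 0.926 = 19867
50+: 95508 * 0.924 + 90827 * 0.536 = 88249 + 48683 = 136932
Net migration: 50+ + 100 → 137032
End of period: [39112, 30879, 35508, 34331, 19867, 137032]
Period 4.
Births: 35508 * 0.121 = 4296  |  34331 * 0.08 = 2746  |  19867 * 0.346 = 6874 ⇒ total 13916
10–19: 39112 * 0.952 = 37235
20–29: 30879 * 0.956 = 29520
30–39: 35508 * 0.955 = 33910
40–49: 34331 * 0.926 = 31791
50+: 19867 * 0.924 + 137032 * 0.536 = 18357 + 73449 = 91806
Net migration: 50+ + 100 → 91906
End of period: [13916, 37235, 29520, 33910, 31791, 91906]

13916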